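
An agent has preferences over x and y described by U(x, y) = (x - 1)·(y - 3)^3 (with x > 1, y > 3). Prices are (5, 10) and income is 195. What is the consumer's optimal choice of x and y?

x* = 9, y* = 15

MU_x = (y−3)^3, MU_y = 3·(x−1)·(y−3)^2.
MRS = (1/3)·(y−3)/(x−1).
Tangency: set MRS = p_x/p_y = 5/10 = 0.5.
So (1/3)·(y − 3)/(x − 1) = 0.5, i.e. (y − 3) = 1.5·(x − 1).
Rewrite the budget in excess-of-subsistence terms: 5·(x − 1) + 10·(y − 3) = 195 − 5·1 − 10·3 = 160.
Substituting, 20·(x − 1) = 160, so x − 1 = 8 and x* = 9.
Then y − 3 = 1.5·8 = 12, so y* = 15.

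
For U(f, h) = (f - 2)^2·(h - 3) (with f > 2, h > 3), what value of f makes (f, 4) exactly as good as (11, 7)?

U(11, 7) = 324.
Set U(f, 4) = 324 and solve.
With h = 4: (4 − 3) = 1, so (f − 2)^2 = 324/1 = 324.
Taking the square root (with f > 2): f − 2 = 18, so f = 20.
Check: U(20, 4) = 324.

f = 20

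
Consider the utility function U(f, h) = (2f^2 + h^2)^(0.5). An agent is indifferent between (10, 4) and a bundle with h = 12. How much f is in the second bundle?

f = 6

U depends on (f, h) only through S = 2f^2 + h^2, so equal utility means equal S. At (10, 4): S = 216.
With h = 12: 12^2 = 144, so 2f^2 = 216 − 144 = 72, i.e. f^2 = 36.
Hence f = √36 = 6.
Check: U(6, 12) = 14.6969.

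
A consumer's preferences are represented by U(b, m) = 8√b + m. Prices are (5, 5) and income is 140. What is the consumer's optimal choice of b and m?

MU_b = 8/(2√b), MU_m = 1.
MRS = 8/(2√b) ÷ 1.
Tangency: set MRS = p_b/p_m = 5/5 = 1.
MRS depends only on b: 4/√b = 1 ⇒ √b = 4/1 = 4 ⇒ b* = 16.
From the budget, 5·m = 140 − 5·16 = 60, so m* = 12.

b* = 16, m* = 12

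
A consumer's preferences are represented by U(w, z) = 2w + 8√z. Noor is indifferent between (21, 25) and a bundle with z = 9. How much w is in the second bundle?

w = 29

U(21, 25) = 82.
Set U(w, 9) = 82 and solve.
With z = 9: √9 = 3, so 2w = 82 − 8·3 = 58 and w = 29.
Check: U(29, 9) = 82.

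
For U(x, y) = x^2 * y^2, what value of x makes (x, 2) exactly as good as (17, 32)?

x = 272

U(17, 32) = 295936.
Set U(x, 2) = 295936 and solve.
With y = 2: 2^2 = 4, so x^2 = 295936/4 = 73984; taking the square root, x = 272.
Check: U(272, 2) = 295936.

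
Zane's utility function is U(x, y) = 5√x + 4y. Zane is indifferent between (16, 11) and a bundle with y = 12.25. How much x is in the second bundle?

U(16, 11) = 64.
Set U(x, 12.25) = 64 and solve.
With y = 12.25: 5√x = 64 − 4·12.25 = 15, so √x = 3 and x = 9.
Check: U(9, 12.25) = 64.

x = 9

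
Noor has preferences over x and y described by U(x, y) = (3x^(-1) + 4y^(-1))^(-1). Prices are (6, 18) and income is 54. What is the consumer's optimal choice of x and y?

For CES with ρ = -1, MRS = (3/4)·(y/x)^2.
Tangency: set MRS = p_x/p_y = 6/18 = 1/3.
So (y/x)^2 = 4/9; taking the square root, y/x = 2/3, i.e. y = (2/3)·x.
Substitute into the budget 6·x + 18·y = 54: 18·x = 54, so x* = 3 and y* = (2/3)·3 = 2.

x* = 3, y* = 2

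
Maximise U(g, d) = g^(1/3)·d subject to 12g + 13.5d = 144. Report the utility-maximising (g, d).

MU_g = 1/3·g^(-2/3)·d and MU_d = g^(1/3).
MRS = MU_g/MU_d = (1/3)·d/g.
Tangency: set MRS = p_g/p_d = 12/13.5 = 8/9.
So (1/3)·d/g = 8/9, i.e. d = (8/3)·g.
Substitute into the budget 12·g + 13.5·d = 144: 48·g = 144, so g* = 3.
Then d* = (8/3)·3 = 8.

g* = 3, d* = 8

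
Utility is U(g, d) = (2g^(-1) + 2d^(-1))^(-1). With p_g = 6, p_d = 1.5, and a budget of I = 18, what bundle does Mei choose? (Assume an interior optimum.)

g* = 2, d* = 4

For CES with ρ = -1, MRS = (d/g)^2.
Tangency: set MRS = p_g/p_d = 6/1.5 = 4.
So (d/g)^2 = 4; taking the square root, d/g = 2, i.e. d = 2·g.
Substitute into the budget 6·g + 1.5·d = 18: 9·g = 18, so g* = 2 and d* = 2·2 = 4.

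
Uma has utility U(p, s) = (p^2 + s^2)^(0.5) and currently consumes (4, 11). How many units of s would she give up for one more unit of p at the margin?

MRS = 4/11

For CES with ρ = 2, MRS = (s/p)^(-1).
At (4, 11): MRS = 4/11.
So at (4, 11) the consumer would give up 4/11 units of s for one more unit of p.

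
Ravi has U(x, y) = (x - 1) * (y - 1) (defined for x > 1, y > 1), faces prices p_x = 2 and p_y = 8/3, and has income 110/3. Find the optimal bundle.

MU_x = (y−1), MU_y = (x−1).
MRS = (y−1)/(x−1).
Tangency: set MRS = p_x/p_y = 2/(8/3) = 0.75.
So (y − 1)/(x − 1) = 0.75, i.e. (y − 1) = 0.75·(x − 1).
Rewrite the budget in excess-of-subsistence terms: 2·(x − 1) + (8/3)·(y − 1) = 110/3 − 2·1 − (8/3)·1 = 32.
Substituting, 4·(x − 1) = 32, so x − 1 = 8 and x* = 9.
Then y − 1 = 0.75·8 = 6, so y* = 7.

x* = 9, y* = 7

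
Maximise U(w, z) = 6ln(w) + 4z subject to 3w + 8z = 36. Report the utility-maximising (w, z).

w* = 4, z* = 3

MU_w = 6/w, MU_z = 4.
MRS = 6/w ÷ 4.
Tangency: set MRS = p_w/p_z = 3/8 = 0.375.
MRS depends only on w: 1.5/w = 0.375 ⇒ w* = 1.5/0.375 = 4.
From the budget, 8·z = 36 − 3·4 = 24, so z* = 3.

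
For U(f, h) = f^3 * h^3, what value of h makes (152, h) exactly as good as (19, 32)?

U(19, 32) = 224755712.
Set U(152, h) = 224755712 and solve.
With f = 152: 152^3 = 3511808, so h^3 = 224755712/3511808 = 64; taking the cube root, h = 4.
Check: U(152, 4) = 224755712.

h = 4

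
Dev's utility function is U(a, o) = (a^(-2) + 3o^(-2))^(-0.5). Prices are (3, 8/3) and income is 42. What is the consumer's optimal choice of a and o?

a* = 6, o* = 9

For CES with ρ = -2, MRS = (1/3)·(o/a)^3.
Tangency: set MRS = p_a/p_o = 3/(8/3) = 1.125.
So (o/a)^3 = 3.375; taking the cube root, o/a = 1.5, i.e. o = 1.5·a.
Substitute into the budget 3·a + (8/3)·o = 42: 7·a = 42, so a* = 6 and o* = 1.5·6 = 9.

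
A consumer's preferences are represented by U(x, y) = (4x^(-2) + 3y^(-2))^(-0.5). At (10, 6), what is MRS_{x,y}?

For CES with ρ = -2, MRS = (4/3)·(y/x)^3.
At (10, 6): MRS = 36/125.
The indifference curve has slope −36/125 at this bundle.

MRS = 36/125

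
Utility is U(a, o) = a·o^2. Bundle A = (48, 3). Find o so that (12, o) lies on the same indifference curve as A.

o = 6

U(48, 3) = 432.
Set U(12, o) = 432 and solve.
With a = 12: o^2 = 432/12 = 36; taking the square root, o = 6.
Check: U(12, 6) = 432.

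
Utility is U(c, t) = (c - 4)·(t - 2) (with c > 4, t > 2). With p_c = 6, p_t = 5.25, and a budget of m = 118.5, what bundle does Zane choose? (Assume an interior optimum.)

MU_c = (t−2), MU_t = (c−4).
MRS = (t−2)/(c−4).
Tangency: set MRS = p_c/p_t = 6/5.25 = 8/7.
So (t − 2)/(c − 4) = 8/7, i.e. (t − 2) = (8/7)·(c − 4).
Rewrite the budget in excess-of-subsistence terms: 6·(c − 4) + 5.25·(t − 2) = 118.5 − 6·4 − 5.25·2 = 84.
Substituting, 12·(c − 4) = 84, so c − 4 = 7 and c* = 11.
Then t − 2 = (8/7)·7 = 8, so t* = 10.

c* = 11, t* = 10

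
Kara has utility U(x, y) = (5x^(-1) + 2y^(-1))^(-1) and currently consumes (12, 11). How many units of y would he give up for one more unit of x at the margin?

MRS = 605/288

For CES with ρ = -1, MRS = (5/2)·(y/x)^2.
At (12, 11): MRS = 605/288.
So at (12, 11) the consumer would give up 605/288 units of y for one more unit of x.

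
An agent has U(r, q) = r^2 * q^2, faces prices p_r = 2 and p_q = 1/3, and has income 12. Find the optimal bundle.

MU_r = 2·r·q^2 and MU_q = 2·r^2·q.
MRS = MU_r/MU_q = q/r.
Tangency: set MRS = p_r/p_q = 2/(1/3) = 6.
So q/r = 6, i.e. q = 6·r.
Substitute into the budget 2·r + (1/3)·q = 12: 4·r = 12, so r* = 3.
Then q* = 6·3 = 18.

r* = 3, q* = 18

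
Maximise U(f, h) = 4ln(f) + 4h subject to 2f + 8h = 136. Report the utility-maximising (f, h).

MU_f = 4/f, MU_h = 4.
MRS = 4/f ÷ 4.
Tangency: set MRS = p_f/p_h = 2/8 = 0.25.
MRS depends only on f: 1/f = 0.25 ⇒ f* = 1/0.25 = 4.
From the budget, 8·h = 136 − 2·4 = 128, so h* = 16.

f* = 4, h* = 16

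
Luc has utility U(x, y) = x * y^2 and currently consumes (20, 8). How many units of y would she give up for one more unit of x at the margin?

MRS = 0.2

MU_x = y^2 and MU_y = 2·x·y.
MRS = MU_x/MU_y = (1/2)·y/x.
At (20, 8): MRS = 0.2.
That is, one extra unit of x is worth 0.2 units of y at the margin.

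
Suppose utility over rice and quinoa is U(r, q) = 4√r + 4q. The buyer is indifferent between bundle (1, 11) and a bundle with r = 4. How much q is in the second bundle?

q = 10

U(1, 11) = 48.
Set U(4, q) = 48 and solve.
With r = 4: √4 = 2, so 4q = 48 − 4·2 = 40 and q = 10.
Check: U(4, 10) = 48.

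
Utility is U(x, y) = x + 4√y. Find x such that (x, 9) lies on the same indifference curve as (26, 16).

U(26, 16) = 42.
Set U(x, 9) = 42 and solve.
With y = 9: √9 = 3, so x = 42 − 4·3 = 30.
Check: U(30, 9) = 42.

x = 30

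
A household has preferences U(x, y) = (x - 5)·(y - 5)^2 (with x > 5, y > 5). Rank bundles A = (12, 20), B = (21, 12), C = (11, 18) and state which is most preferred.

Bundle A

Evaluate utility at each bundle:
U(A) = 1575.
U(B) = 784.
U(C) = 1014.
Highest utility is A, so A ≻ C ≻ B.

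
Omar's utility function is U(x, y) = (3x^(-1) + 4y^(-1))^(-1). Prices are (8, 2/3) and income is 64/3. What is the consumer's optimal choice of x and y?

For CES with ρ = -1, MRS = (3/4)·(y/x)^2.
Tangency: set MRS = p_x/p_y = 8/(2/3) = 12.
So (y/x)^2 = 16; taking the square root, y/x = 4, i.e. y = 4·x.
Substitute into the budget 8·x + (2/3)·y = 64/3: (32/3)·x = 64/3, so x* = 2 and y* = 4·2 = 8.

x* = 2, y* = 8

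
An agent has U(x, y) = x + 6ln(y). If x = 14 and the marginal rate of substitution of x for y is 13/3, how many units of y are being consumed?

MU_x = 1, MU_y = 6/y.
MRS = 1 ÷ (6/y).
MRS depends only on y: (1/6)·y = 13/3 ⇒ y = (13/3)/(1/6) = 26.

y = 26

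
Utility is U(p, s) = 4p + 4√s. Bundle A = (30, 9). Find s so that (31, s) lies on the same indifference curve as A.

U(30, 9) = 132.
Set U(31, s) = 132 and solve.
With p = 31: 4√s = 132 − 4·31 = 8, so √s = 2 and s = 4.
Check: U(31, 4) = 132.

s = 4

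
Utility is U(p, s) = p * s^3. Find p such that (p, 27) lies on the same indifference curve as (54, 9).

p = 2

U(54, 9) = 39366.
Set U(p, 27) = 39366 and solve.
With s = 27: 27^3 = 19683, so p = 39366/19683 = 2.
Check: U(2, 27) = 39366.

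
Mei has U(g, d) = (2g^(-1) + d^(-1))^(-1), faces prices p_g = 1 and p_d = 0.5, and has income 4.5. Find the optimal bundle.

g* = 3, d* = 3

For CES with ρ = -1, MRS = (2/1)·(d/g)^2.
Tangency: set MRS = p_g/p_d = 1/0.5 = 2.
So (d/g)^2 = 1; taking the square root, d/g = 1, i.e. d = g.
Substitute into the budget 1·g + 0.5·d = 4.5: 1.5·g = 4.5, so g* = 3 and d* = 3.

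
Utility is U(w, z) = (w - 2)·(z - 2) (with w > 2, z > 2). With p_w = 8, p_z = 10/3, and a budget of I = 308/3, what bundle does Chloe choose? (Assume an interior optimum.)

MU_w = (z−2), MU_z = (w−2).
MRS = (z−2)/(w−2).
Tangency: set MRS = p_w/p_z = 8/(10/3) = 2.4.
So (z − 2)/(w − 2) = 2.4, i.e. (z − 2) = 2.4·(w − 2).
Rewrite the budget in excess-of-subsistence terms: 8·(w − 2) + (10/3)·(z − 2) = 308/3 − 8·2 − (10/3)·2 = 80.
Substituting, 16·(w − 2) = 80, so w − 2 = 5 and w* = 7.
Then z − 2 = 2.4·5 = 12, so z* = 14.

w* = 7, z* = 14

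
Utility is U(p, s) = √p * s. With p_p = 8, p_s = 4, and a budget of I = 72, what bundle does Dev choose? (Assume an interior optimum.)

p* = 3, s* = 12

MU_p = 0.5·p^(-0.5)·s and MU_s = √p.
MRS = MU_p/MU_s = (0.5)·s/p.
Tangency: set MRS = p_p/p_s = 8/4 = 2.
So (0.5)·s/p = 2, i.e. s = 4·p.
Substitute into the budget 8·p + 4·s = 72: 24·p = 72, so p* = 3.
Then s* = 4·3 = 12.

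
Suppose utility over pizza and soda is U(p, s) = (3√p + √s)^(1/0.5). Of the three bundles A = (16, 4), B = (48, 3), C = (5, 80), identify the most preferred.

Bundle B

Evaluate utility at each bundle:
U(A) = 196.000.
U(B) = 507.000.
U(C) = 245.000.
Highest utility is B, so B ≻ C ≻ A.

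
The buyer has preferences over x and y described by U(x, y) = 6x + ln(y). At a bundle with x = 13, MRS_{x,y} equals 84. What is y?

MU_x = 6, MU_y = 1/y.
MRS = 6 ÷ (1/y).
MRS depends only on y: 6·y = 84 ⇒ y = 84/6 = 14.

y = 14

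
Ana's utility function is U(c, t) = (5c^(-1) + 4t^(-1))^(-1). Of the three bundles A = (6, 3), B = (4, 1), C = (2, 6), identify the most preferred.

Bundle A

Evaluate utility at each bundle:
U(A) = 0.462.
U(B) = 0.190.
U(C) = 0.316.
Highest utility is A, so A ≻ C ≻ B.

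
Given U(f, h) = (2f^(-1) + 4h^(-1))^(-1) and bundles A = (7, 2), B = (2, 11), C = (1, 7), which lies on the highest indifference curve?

Bundle B

Evaluate utility at each bundle:
U(A) = 0.438.
U(B) = 0.733.
U(C) = 0.389.
Highest utility is B, so B ≻ A ≻ C.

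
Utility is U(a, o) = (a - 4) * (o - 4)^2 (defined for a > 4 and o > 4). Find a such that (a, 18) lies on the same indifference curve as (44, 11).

a = 14

U(44, 11) = 1960.
Set U(a, 18) = 1960 and solve.
With o = 18: (18 − 4)^2 = 196, so (a − 4) = 1960/196 = 10.
So a = 4 + 10 = 14.
Check: U(14, 18) = 1960.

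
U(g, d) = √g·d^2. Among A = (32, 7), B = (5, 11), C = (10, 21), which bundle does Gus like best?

Evaluate utility at each bundle:
U(A) = 277.186.
U(B) = 270.564.
U(C) = 1394.564.
Highest utility is C, so C ≻ A ≻ B.

Bundle C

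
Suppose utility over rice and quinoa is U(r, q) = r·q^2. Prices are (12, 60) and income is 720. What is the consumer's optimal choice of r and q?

MU_r = q^2 and MU_q = 2·r·q.
MRS = MU_r/MU_q = (1/2)·q/r.
Tangency: set MRS = p_r/p_q = 12/60 = 0.2.
So (1/2)·q/r = 0.2, i.e. q = 0.4·r.
Substitute into the budget 12·r + 60·q = 720: 36·r = 720, so r* = 20.
Then q* = 0.4·20 = 8.

r* = 20, q* = 8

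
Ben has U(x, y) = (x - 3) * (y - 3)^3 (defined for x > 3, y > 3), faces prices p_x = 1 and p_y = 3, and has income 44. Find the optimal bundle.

x* = 11, y* = 11

MU_x = (y−3)^3, MU_y = 3·(x−3)·(y−3)^2.
MRS = (1/3)·(y−3)/(x−3).
Tangency: set MRS = p_x/p_y = 1/3.
So (1/3)·(y − 3)/(x − 3) = 1/3, i.e. (y − 3) = (x − 3).
Rewrite the budget in excess-of-subsistence terms: 1·(x − 3) + 3·(y − 3) = 44 − 1·3 − 3·3 = 32.
Substituting, 4·(x − 3) = 32, so x − 3 = 8 and x* = 11.
Then y − 3 = 8, so y* = 11.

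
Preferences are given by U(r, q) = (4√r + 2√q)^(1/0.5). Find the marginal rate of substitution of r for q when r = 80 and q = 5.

For CES with ρ = 0.5, MRS = (4/2)·√(q/r).
At (80, 5): MRS = 0.5.
That is, one extra unit of r is worth 0.5 units of q at the margin.

MRS = 0.5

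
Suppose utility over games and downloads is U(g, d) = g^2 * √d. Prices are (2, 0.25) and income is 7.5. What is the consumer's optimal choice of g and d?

g* = 3, d* = 6

MU_g = 2·g·√d and MU_d = 0.5·g^2·d^(-0.5).
MRS = MU_g/MU_d = (4)·d/g.
Tangency: set MRS = p_g/p_d = 2/0.25 = 8.
So (4)·d/g = 8, i.e. d = 2·g.
Substitute into the budget 2·g + 0.25·d = 7.5: 2.5·g = 7.5, so g* = 3.
Then d* = 2·3 = 6.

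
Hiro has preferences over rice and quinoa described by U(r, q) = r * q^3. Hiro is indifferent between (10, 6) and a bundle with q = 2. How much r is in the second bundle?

U(10, 6) = 2160.
Set U(r, 2) = 2160 and solve.
With q = 2: 2^3 = 8, so r = 2160/8 = 270.
Check: U(270, 2) = 2160.

r = 270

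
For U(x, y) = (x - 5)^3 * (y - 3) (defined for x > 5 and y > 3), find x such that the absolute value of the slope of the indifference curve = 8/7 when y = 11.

MU_x = 3·(x−5)^2·(y−3), MU_y = (x−5)^3.
MRS = (3/1)·(y−3)/(x−5).
Substitute y = 11: MRS = 24/(x − 5). Setting this equal to 8/7 gives x − 5 = 24/(8/7) = 21, so x = 26.

x = 26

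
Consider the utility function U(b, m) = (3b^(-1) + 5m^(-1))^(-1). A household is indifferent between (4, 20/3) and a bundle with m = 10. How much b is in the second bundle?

U depends on (b, m) only through S = 3b^(-1) + 5m^(-1), so equal utility means equal S. At (4, 20/3): S = 1.5.
With m = 10: 5·10^(-1) = 0.5, so 3b^(-1) = 1.5 − 0.5 = 1, i.e. b^(-1) = 1/3.
Hence b = 1/(1/3) = 3.
Check: U(3, 10) = 0.6667.

b = 3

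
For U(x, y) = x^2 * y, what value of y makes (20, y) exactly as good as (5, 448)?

U(5, 448) = 11200.
Set U(20, y) = 11200 and solve.
With x = 20: 20^2 = 400, so y = 11200/400 = 28.
Check: U(20, 28) = 11200.

y = 28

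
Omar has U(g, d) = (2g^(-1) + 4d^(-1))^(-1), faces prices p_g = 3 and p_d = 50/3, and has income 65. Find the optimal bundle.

g* = 5, d* = 3

For CES with ρ = -1, MRS = (2/4)·(d/g)^2.
Tangency: set MRS = p_g/p_d = 3/(50/3) = 9/50.
So (d/g)^2 = 9/25; taking the square root, d/g = 0.6, i.e. d = 0.6·g.
Substitute into the budget 3·g + (50/3)·d = 65: 13·g = 65, so g* = 5 and d* = 0.6·5 = 3.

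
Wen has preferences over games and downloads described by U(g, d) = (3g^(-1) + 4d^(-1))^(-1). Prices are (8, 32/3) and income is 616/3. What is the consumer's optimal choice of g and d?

g* = 11, d* = 11

For CES with ρ = -1, MRS = (3/4)·(d/g)^2.
Tangency: set MRS = p_g/p_d = 8/(32/3) = 0.75.
So (d/g)^2 = 1; taking the square root, d/g = 1, i.e. d = g.
Substitute into the budget 8·g + (32/3)·d = 616/3: (56/3)·g = 616/3, so g* = 11 and d* = 11.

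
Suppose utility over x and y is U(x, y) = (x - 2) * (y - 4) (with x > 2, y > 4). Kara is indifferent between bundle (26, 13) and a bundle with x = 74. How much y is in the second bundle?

y = 7

U(26, 13) = 216.
Set U(74, y) = 216 and solve.
With x = 74: (74 − 2) = 72, so (y − 4) = 216/72 = 3.
So y = 4 + 3 = 7.
Check: U(74, 7) = 216.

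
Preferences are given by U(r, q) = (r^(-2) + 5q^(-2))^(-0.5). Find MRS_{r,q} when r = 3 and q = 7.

MRS = 343/135

For CES with ρ = -2, MRS = (1/5)·(q/r)^3.
At (3, 7): MRS = 343/135.
So at (3, 7) the consumer would give up 343/135 units of q for one more unit of r.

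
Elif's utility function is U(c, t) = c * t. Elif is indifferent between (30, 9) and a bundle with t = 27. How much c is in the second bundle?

U(30, 9) = 270.
Set U(c, 27) = 270 and solve.
With t = 27: c = 270/27 = 10.
Check: U(10, 27) = 270.

c = 10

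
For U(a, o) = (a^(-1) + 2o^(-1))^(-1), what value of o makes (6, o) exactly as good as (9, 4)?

o = 4.5

U depends on (a, o) only through S = a^(-1) + 2o^(-1), so equal utility means equal S. At (9, 4): S = 11/18.
With a = 6: 6^(-1) = 1/6, so 2o^(-1) = 11/18 − 1/6 = 4/9, i.e. o^(-1) = 2/9.
Hence o = 1/(2/9) = 4.5.
Check: U(6, 4.5) = 1.6364.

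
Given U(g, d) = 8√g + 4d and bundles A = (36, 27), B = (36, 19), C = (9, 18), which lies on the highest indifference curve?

Evaluate utility at each bundle:
U(A) = 156.000.
U(B) = 124.000.
U(C) = 96.000.
Highest utility is A, so A ≻ B ≻ C.

Bundle A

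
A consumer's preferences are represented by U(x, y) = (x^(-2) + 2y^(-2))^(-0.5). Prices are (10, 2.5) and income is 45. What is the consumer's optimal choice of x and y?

For CES with ρ = -2, MRS = (1/2)·(y/x)^3.
Tangency: set MRS = p_x/p_y = 10/2.5 = 4.
So (y/x)^3 = 8; taking the cube root, y/x = 2, i.e. y = 2·x.
Substitute into the budget 10·x + 2.5·y = 45: 15·x = 45, so x* = 3 and y* = 2·3 = 6.

x* = 3, y* = 6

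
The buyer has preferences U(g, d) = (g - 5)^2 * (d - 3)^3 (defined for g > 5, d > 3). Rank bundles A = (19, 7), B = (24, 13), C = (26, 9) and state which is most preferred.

Bundle B

Evaluate utility at each bundle:
U(A) = 12544.
U(B) = 361000.
U(C) = 95256.
Highest utility is B, so B ≻ C ≻ A.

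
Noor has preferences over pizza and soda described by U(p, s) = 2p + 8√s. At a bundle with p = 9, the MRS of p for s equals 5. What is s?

MU_p = 2, MU_s = 8/(2√s).
MRS = 2 ÷ (8/(2√s)).
MRS depends only on s: 0.5·√s = 5 ⇒ √s = 5/0.5 = 10 ⇒ s = 100.

s = 100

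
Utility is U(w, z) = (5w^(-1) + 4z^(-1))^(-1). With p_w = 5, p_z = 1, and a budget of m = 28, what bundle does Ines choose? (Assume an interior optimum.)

For CES with ρ = -1, MRS = (5/4)·(z/w)^2.
Tangency: set MRS = p_w/p_z = 5/1 = 5.
So (z/w)^2 = 4; taking the square root, z/w = 2, i.e. z = 2·w.
Substitute into the budget 5·w + 1·z = 28: 7·w = 28, so w* = 4 and z* = 2·4 = 8.

w* = 4, z* = 8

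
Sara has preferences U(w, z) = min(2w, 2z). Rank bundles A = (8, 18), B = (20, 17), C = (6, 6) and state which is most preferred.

Bundle B

Evaluate utility at each bundle:
U(A) = 16.
U(B) = 34.
U(C) = 12.
Highest utility is B, so B ≻ A ≻ C.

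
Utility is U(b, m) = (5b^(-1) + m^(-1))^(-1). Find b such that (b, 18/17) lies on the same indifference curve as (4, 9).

b = 12

U depends on (b, m) only through S = 5b^(-1) + m^(-1), so equal utility means equal S. At (4, 9): S = 49/36.
With m = 18/17: (18/17)^(-1) = 17/18, so 5b^(-1) = 49/36 − 17/18 = 5/12, i.e. b^(-1) = 1/12.
Hence b = 1/(1/12) = 12.
Check: U(12, 18/17) = 0.7347.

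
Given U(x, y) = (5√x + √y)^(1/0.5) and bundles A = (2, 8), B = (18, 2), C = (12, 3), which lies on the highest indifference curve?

Bundle B

Evaluate utility at each bundle:
U(A) = 98.000.
U(B) = 512.000.
U(C) = 363.000.
Highest utility is B, so B ≻ C ≻ A.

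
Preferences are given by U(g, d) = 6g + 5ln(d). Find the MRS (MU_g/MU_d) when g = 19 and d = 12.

MRS = 14.4

MU_g = 6, MU_d = 5/d.
MRS = 6 ÷ (5/d).
At (19, 12): MRS = 14.4.
That is, one extra unit of g is worth 14.4 units of d at the margin.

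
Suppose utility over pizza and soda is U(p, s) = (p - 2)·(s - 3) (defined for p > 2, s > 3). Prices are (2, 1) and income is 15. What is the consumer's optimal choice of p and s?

MU_p = (s−3), MU_s = (p−2).
MRS = (s−3)/(p−2).
Tangency: set MRS = p_p/p_s = 2/1 = 2.
So (s − 3)/(p − 2) = 2, i.e. (s − 3) = 2·(p − 2).
Rewrite the budget in excess-of-subsistence terms: 2·(p − 2) + 1·(s − 3) = 15 − 2·2 − 1·3 = 8.
Substituting, 4·(p − 2) = 8, so p − 2 = 2 and p* = 4.
Then s − 3 = 2·2 = 4, so s* = 7.

p* = 4, s* = 7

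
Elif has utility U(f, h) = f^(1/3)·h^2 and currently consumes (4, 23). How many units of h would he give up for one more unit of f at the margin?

MU_f = 1/3·f^(-2/3)·h^2 and MU_h = 2·f^(1/3)·h.
MRS = MU_f/MU_h = (1/6)·h/f.
At (4, 23): MRS = 23/24.
So at (4, 23) the consumer would give up 23/24 units of h for one more unit of f.

MRS = 23/24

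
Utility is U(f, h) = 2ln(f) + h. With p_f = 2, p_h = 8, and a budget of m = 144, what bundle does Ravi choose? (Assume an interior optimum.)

MU_f = 2/f, MU_h = 1.
MRS = 2/f ÷ 1.
Tangency: set MRS = p_f/p_h = 2/8 = 0.25.
MRS depends only on f: 2/f = 0.25 ⇒ f* = 2/0.25 = 8.
From the budget, 8·h = 144 − 2·8 = 128, so h* = 16.

f* = 8, h* = 16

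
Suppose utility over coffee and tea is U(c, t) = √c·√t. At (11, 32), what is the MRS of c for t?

MU_c = 0.5·c^(-0.5)·√t and MU_t = 0.5·√c·t^(-0.5).
MRS = MU_c/MU_t = t/c.
At (11, 32): MRS = 32/11.
So at (11, 32) the consumer would give up 32/11 units of t for one more unit of c.

MRS = 32/11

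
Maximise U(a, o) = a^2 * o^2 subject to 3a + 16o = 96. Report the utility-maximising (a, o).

a* = 16, o* = 3

MU_a = 2·a·o^2 and MU_o = 2·a^2·o.
MRS = MU_a/MU_o = o/a.
Tangency: set MRS = p_a/p_o = 3/16.
So o/a = 3/16, i.e. o = (3/16)·a.
Substitute into the budget 3·a + 16·o = 96: 6·a = 96, so a* = 16.
Then o* = (3/16)·16 = 3.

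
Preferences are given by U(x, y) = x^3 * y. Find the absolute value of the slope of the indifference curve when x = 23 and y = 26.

MU_x = 3·x^2·y and MU_y = x^3.
MRS = MU_x/MU_y = (3/1)·y/x.
At (23, 26): MRS = 78/23.
So at (23, 26) the consumer would give up 78/23 units of y for one more unit of x.

MRS = 78/23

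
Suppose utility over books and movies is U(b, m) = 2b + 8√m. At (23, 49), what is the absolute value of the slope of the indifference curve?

MRS = 3.5

MU_b = 2, MU_m = 8/(2√m).
MRS = 2 ÷ (8/(2√m)).
At (23, 49): MRS = 3.5.
That is, one extra unit of b is worth 3.5 units of m at the margin.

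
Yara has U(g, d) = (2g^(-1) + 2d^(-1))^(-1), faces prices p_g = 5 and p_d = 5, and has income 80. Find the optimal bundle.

g* = 8, d* = 8

For CES with ρ = -1, MRS = (d/g)^2.
Tangency: set MRS = p_g/p_d = 5/5 = 1.
So (d/g)^2 = 1; taking the square root, d/g = 1, i.e. d = g.
Substitute into the budget 5·g + 5·d = 80: 10·g = 80, so g* = 8 and d* = 8.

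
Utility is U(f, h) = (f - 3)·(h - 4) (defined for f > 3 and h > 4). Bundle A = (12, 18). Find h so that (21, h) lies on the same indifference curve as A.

h = 11

U(12, 18) = 126.
Set U(21, h) = 126 and solve.
With f = 21: (21 − 3) = 18, so (h − 4) = 126/18 = 7.
So h = 4 + 7 = 11.
Check: U(21, 11) = 126.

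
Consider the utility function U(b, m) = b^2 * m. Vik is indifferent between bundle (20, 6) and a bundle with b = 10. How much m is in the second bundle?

U(20, 6) = 2400.
Set U(10, m) = 2400 and solve.
With b = 10: 10^2 = 100, so m = 2400/100 = 24.
Check: U(10, 24) = 2400.

m = 24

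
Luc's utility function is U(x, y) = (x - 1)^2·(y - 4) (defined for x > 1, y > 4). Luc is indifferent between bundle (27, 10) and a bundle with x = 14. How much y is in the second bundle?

y = 28

U(27, 10) = 4056.
Set U(14, y) = 4056 and solve.
With x = 14: (14 − 1)^2 = 169, so (y − 4) = 4056/169 = 24.
So y = 4 + 24 = 28.
Check: U(14, 28) = 4056.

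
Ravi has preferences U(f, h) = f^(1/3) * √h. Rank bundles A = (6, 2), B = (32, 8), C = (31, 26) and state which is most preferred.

Bundle C

Evaluate utility at each bundle:
U(A) = 2.570.
U(B) = 8.980.
U(C) = 16.018.
Highest utility is C, so C ≻ B ≻ A.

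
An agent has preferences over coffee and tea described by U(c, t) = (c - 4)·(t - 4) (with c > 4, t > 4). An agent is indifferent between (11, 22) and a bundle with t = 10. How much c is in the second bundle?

U(11, 22) = 126.
Set U(c, 10) = 126 and solve.
With t = 10: (10 − 4) = 6, so (c − 4) = 126/6 = 21.
So c = 4 + 21 = 25.
Check: U(25, 10) = 126.

c = 25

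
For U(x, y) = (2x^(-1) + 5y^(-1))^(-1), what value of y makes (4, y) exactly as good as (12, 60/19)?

y = 4

U depends on (x, y) only through S = 2x^(-1) + 5y^(-1), so equal utility means equal S. At (12, 60/19): S = 1.75.
With x = 4: 2·4^(-1) = 0.5, so 5y^(-1) = 1.75 − 0.5 = 1.25, i.e. y^(-1) = 0.25.
Hence y = 1/0.25 = 4.
Check: U(4, 4) = 0.5714.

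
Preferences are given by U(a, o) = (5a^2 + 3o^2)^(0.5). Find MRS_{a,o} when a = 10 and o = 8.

MRS = 25/12

For CES with ρ = 2, MRS = (5/3)·(o/a)^(-1).
At (10, 8): MRS = 25/12.
The indifference curve has slope −25/12 at this bundle.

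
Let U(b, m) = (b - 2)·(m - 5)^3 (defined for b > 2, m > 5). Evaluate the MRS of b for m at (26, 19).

MRS = 7/36

MU_b = (m−5)^3, MU_m = 3·(b−2)·(m−5)^2.
MRS = (1/3)·(m−5)/(b−2).
At (26, 19): MRS = 7/36.
That is, one extra unit of b is worth 7/36 units of m at the margin.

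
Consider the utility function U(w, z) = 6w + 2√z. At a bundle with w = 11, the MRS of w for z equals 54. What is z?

z = 81

MU_w = 6, MU_z = 2/(2√z).
MRS = 6 ÷ (2/(2√z)).
MRS depends only on z: 6·√z = 54 ⇒ √z = 54/6 = 9 ⇒ z = 81.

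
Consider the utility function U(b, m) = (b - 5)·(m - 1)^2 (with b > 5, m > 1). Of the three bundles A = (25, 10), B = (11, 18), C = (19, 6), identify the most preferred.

Evaluate utility at each bundle:
U(A) = 1620.
U(B) = 1734.
U(C) = 350.
Highest utility is B, so B ≻ A ≻ C.

Bundle B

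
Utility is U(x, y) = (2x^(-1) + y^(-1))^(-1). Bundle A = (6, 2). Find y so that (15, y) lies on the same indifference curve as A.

y = 10/7

U depends on (x, y) only through S = 2x^(-1) + y^(-1), so equal utility means equal S. At (6, 2): S = 5/6.
With x = 15: 2·15^(-1) = 2/15, so y^(-1) = 5/6 − 2/15 = 0.7.
Hence y = 1/0.7 = 10/7.
Check: U(15, 10/7) = 1.2.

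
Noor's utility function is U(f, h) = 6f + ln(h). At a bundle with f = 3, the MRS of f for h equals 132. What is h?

h = 22

MU_f = 6, MU_h = 1/h.
MRS = 6 ÷ (1/h).
MRS depends only on h: 6·h = 132 ⇒ h = 132/6 = 22.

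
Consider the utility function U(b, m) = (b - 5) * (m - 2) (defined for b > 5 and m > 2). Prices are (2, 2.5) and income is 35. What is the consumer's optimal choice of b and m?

b* = 10, m* = 6

MU_b = (m−2), MU_m = (b−5).
MRS = (m−2)/(b−5).
Tangency: set MRS = p_b/p_m = 2/2.5 = 0.8.
So (m − 2)/(b − 5) = 0.8, i.e. (m − 2) = 0.8·(b − 5).
Rewrite the budget in excess-of-subsistence terms: 2·(b − 5) + 2.5·(m − 2) = 35 − 2·5 − 2.5·2 = 20.
Substituting, 4·(b − 5) = 20, so b − 5 = 5 and b* = 10.
Then m − 2 = 0.8·5 = 4, so m* = 6.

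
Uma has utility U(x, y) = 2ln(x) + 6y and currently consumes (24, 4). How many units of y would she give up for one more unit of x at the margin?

MU_x = 2/x, MU_y = 6.
MRS = 2/x ÷ 6.
At (24, 4): MRS = 1/72.
So at (24, 4) the consumer would give up 1/72 units of y for one more unit of x.

MRS = 1/72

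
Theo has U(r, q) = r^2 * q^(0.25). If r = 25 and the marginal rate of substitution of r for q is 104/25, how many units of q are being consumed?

q = 13

MU_r = 2·r·q^(0.25) and MU_q = 0.25·r^2·q^(-0.75).
MRS = MU_r/MU_q = (8)·q/r.
Substitute r = 25: MRS = q/3.125. Setting q/3.125 = 104/25 gives q = (104/25)·3.125 = 13.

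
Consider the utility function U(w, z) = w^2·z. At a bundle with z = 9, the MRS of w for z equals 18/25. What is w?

MU_w = 2·w·z and MU_z = w^2.
MRS = MU_w/MU_z = (2/1)·z/w.
Substitute z = 9: MRS = 18/w. Setting 18/w = 18/25 gives w = 18/(18/25) = 25.

w = 25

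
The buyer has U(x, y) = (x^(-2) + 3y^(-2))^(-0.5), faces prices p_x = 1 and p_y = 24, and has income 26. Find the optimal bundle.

For CES with ρ = -2, MRS = (1/3)·(y/x)^3.
Tangency: set MRS = p_x/p_y = 1/24.
So (y/x)^3 = 0.125; taking the cube root, y/x = 0.5, i.e. y = 0.5·x.
Substitute into the budget 1·x + 24·y = 26: 13·x = 26, so x* = 2 and y* = 0.5·2 = 1.

x* = 2, y* = 1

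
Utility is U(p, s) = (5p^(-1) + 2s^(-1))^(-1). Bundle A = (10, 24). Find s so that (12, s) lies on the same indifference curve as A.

U depends on (p, s) only through S = 5p^(-1) + 2s^(-1), so equal utility means equal S. At (10, 24): S = 7/12.
With p = 12: 5·12^(-1) = 5/12, so 2s^(-1) = 7/12 − 5/12 = 1/6, i.e. s^(-1) = 1/12.
Hence s = 1/(1/12) = 12.
Check: U(12, 12) = 1.7143.

s = 12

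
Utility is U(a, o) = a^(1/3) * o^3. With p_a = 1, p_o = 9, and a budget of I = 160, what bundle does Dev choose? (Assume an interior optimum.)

a* = 16, o* = 16

MU_a = 1/3·a^(-2/3)·o^3 and MU_o = 3·a^(1/3)·o^2.
MRS = MU_a/MU_o = (1/9)·o/a.
Tangency: set MRS = p_a/p_o = 1/9.
So (1/9)·o/a = 1/9, i.e. o = a.
Substitute into the budget 1·a + 9·o = 160: 10·a = 160, so a* = 16.
Then o* = 16.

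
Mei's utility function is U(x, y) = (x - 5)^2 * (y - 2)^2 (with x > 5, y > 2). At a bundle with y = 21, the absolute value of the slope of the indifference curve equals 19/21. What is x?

MU_x = 2·(x−5)·(y−2)^2, MU_y = 2·(x−5)^2·(y−2).
MRS = (y−2)/(x−5).
Substitute y = 21: MRS = 19/(x − 5). Setting this equal to 19/21 gives x − 5 = 19/(19/21) = 21, so x = 26.

x = 26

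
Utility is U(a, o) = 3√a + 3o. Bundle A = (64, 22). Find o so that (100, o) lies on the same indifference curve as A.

o = 20

U(64, 22) = 90.
Set U(100, o) = 90 and solve.
With a = 100: √100 = 10, so 3o = 90 − 3·10 = 60 and o = 20.
Check: U(100, 20) = 90.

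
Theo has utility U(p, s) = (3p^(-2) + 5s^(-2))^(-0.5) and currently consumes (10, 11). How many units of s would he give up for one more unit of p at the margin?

MRS = 3993/5000

For CES with ρ = -2, MRS = (3/5)·(s/p)^3.
At (10, 11): MRS = 3993/5000.
That is, one extra unit of p is worth 3993/5000 units of s at the margin.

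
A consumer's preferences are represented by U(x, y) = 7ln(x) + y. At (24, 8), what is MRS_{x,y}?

MRS = 7/24

MU_x = 7/x, MU_y = 1.
MRS = 7/x ÷ 1.
At (24, 8): MRS = 7/24.
So at (24, 8) the consumer would give up 7/24 units of y for one more unit of x.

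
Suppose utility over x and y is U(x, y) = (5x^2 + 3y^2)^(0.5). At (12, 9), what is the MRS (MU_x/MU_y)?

MRS = 20/9

For CES with ρ = 2, MRS = (5/3)·(y/x)^(-1).
At (12, 9): MRS = 20/9.
So at (12, 9) the consumer would give up 20/9 units of y for one more unit of x.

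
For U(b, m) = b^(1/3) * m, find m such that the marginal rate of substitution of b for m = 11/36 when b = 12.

MU_b = 1/3·b^(-2/3)·m and MU_m = b^(1/3).
MRS = MU_b/MU_m = (1/3)·m/b.
Substitute b = 12: MRS = m/36. Setting m/36 = 11/36 gives m = (11/36)·36 = 11.

m = 11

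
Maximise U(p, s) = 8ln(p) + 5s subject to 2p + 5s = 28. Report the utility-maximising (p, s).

MU_p = 8/p, MU_s = 5.
MRS = 8/p ÷ 5.
Tangency: set MRS = p_p/p_s = 2/5 = 0.4.
MRS depends only on p: 1.6/p = 0.4 ⇒ p* = 1.6/0.4 = 4.
From the budget, 5·s = 28 − 2·4 = 20, so s* = 4.

p* = 4, s* = 4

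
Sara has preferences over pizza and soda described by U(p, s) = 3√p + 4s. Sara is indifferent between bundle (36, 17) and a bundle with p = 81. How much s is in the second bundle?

s = 14.75

U(36, 17) = 86.
Set U(81, s) = 86 and solve.
With p = 81: √81 = 9, so 4s = 86 − 3·9 = 59 and s = 14.75.
Check: U(81, 14.75) = 86.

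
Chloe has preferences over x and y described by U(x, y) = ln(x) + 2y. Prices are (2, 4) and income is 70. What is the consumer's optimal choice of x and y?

x* = 1, y* = 17

MU_x = 1/x, MU_y = 2.
MRS = 1/x ÷ 2.
Tangency: set MRS = p_x/p_y = 2/4 = 0.5.
MRS depends only on x: 0.5/x = 0.5 ⇒ x* = 0.5/0.5 = 1.
From the budget, 4·y = 70 − 2·1 = 68, so y* = 17.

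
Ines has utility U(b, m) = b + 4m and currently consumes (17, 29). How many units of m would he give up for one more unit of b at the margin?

MU_b = 1, MU_m = 4, so MRS = 1/4 = 0.25 at every bundle.
At (17, 29): MRS = 0.25.
So at (17, 29) the consumer would give up 0.25 units of m for one more unit of b.

MRS = 0.25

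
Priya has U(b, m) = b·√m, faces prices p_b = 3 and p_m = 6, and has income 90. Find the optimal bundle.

b* = 20, m* = 5

MU_b = √m and MU_m = 0.5·b·m^(-0.5).
MRS = MU_b/MU_m = (2)·m/b.
Tangency: set MRS = p_b/p_m = 3/6 = 0.5.
So (2)·m/b = 0.5, i.e. m = 0.25·b.
Substitute into the budget 3·b + 6·m = 90: 4.5·b = 90, so b* = 20.
Then m* = 0.25·20 = 5.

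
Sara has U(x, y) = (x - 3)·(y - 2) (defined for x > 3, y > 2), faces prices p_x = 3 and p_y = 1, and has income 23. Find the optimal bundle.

MU_x = (y−2), MU_y = (x−3).
MRS = (y−2)/(x−3).
Tangency: set MRS = p_x/p_y = 3/1 = 3.
So (y − 2)/(x − 3) = 3, i.e. (y − 2) = 3·(x − 3).
Rewrite the budget in excess-of-subsistence terms: 3·(x − 3) + 1·(y − 2) = 23 − 3·3 − 1·2 = 12.
Substituting, 6·(x − 3) = 12, so x − 3 = 2 and x* = 5.
Then y − 2 = 3·2 = 6, so y* = 8.

x* = 5, y* = 8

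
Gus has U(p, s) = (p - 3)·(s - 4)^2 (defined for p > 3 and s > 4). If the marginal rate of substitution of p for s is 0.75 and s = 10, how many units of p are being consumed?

p = 7

MU_p = (s−4)^2, MU_s = 2·(p−3)·(s−4).
MRS = (1/2)·(s−4)/(p−3).
Substitute s = 10: MRS = 3/(p − 3). Setting this equal to 0.75 gives p − 3 = 3/0.75 = 4, so p = 7.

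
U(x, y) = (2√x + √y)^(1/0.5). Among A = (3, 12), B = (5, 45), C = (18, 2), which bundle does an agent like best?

Bundle B

Evaluate utility at each bundle:
U(A) = 48.000.
U(B) = 125.000.
U(C) = 98.000.
Highest utility is B, so B ≻ C ≻ A.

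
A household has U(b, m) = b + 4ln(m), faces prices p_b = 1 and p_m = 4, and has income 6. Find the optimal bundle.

MU_b = 1, MU_m = 4/m.
MRS = 1 ÷ (4/m).
Tangency: set MRS = p_b/p_m = 1/4 = 0.25.
MRS depends only on m: 0.25·m = 0.25 ⇒ m* = 0.25/0.25 = 1.
From the budget, 1·b = 6 − 4·1 = 2, so b* = 2.

b* = 2, m* = 1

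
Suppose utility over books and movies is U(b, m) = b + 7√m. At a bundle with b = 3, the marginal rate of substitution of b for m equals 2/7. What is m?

MU_b = 1, MU_m = 7/(2√m).
MRS = 1 ÷ (7/(2√m)).
MRS depends only on m: (2/7)·√m = 2/7 ⇒ √m = (2/7)/(2/7) = 1 ⇒ m = 1.

m = 1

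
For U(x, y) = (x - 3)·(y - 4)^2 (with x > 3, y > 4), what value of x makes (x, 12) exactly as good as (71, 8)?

x = 20

U(71, 8) = 1088.
Set U(x, 12) = 1088 and solve.
With y = 12: (12 − 4)^2 = 64, so (x − 3) = 1088/64 = 17.
So x = 3 + 17 = 20.
Check: U(20, 12) = 1088.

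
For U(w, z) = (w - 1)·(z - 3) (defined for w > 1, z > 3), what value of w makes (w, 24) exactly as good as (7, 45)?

U(7, 45) = 252.
Set U(w, 24) = 252 and solve.
With z = 24: (24 − 3) = 21, so (w − 1) = 252/21 = 12.
So w = 1 + 12 = 13.
Check: U(13, 24) = 252.

w = 13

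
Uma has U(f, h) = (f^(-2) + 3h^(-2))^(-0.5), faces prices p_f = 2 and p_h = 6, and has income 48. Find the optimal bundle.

f* = 6, h* = 6

For CES with ρ = -2, MRS = (1/3)·(h/f)^3.
Tangency: set MRS = p_f/p_h = 2/6 = 1/3.
So (h/f)^3 = 1; taking the cube root, h/f = 1, i.e. h = f.
Substitute into the budget 2·f + 6·h = 48: 8·f = 48, so f* = 6 and h* = 6.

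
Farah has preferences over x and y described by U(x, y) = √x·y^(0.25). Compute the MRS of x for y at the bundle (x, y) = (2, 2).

MRS = 2

MU_x = 0.5·x^(-0.5)·y^(0.25) and MU_y = 0.25·√x·y^(-0.75).
MRS = MU_x/MU_y = (2)·y/x.
At (2, 2): MRS = 2.
That is, one extra unit of x is worth 2 units of y at the margin.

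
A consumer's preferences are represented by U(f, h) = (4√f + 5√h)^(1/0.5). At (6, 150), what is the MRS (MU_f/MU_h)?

MRS = 4

For CES with ρ = 0.5, MRS = (4/5)·√(h/f).
At (6, 150): MRS = 4.
That is, one extra unit of f is worth 4 units of h at the margin.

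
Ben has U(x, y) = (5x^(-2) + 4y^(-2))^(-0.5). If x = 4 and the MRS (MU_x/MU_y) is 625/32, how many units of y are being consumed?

For CES with ρ = -2, MRS = (5/4)·(y/x)^3.
Setting (5/4)·(y/4)^3 = 625/32 gives (y/4)^3 = 15.625, so y/4 = 2.5 and y = 10.

y = 10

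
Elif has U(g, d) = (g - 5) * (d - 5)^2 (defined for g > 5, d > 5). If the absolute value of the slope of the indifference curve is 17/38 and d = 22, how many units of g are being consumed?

g = 24

MU_g = (d−5)^2, MU_d = 2·(g−5)·(d−5).
MRS = (1/2)·(d−5)/(g−5).
Substitute d = 22: MRS = 8.5/(g − 5). Setting this equal to 17/38 gives g − 5 = 8.5/(17/38) = 19, so g = 24.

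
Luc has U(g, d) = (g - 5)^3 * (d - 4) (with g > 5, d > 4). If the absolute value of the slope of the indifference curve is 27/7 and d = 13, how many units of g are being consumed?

MU_g = 3·(g−5)^2·(d−4), MU_d = (g−5)^3.
MRS = (3/1)·(d−4)/(g−5).
Substitute d = 13: MRS = 27/(g − 5). Setting this equal to 27/7 gives g − 5 = 27/(27/7) = 7, so g = 12.

g = 12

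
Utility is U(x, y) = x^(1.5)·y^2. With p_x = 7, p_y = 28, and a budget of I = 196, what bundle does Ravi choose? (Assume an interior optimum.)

MU_x = 1.5·√x·y^2 and MU_y = 2·x^(1.5)·y.
MRS = MU_x/MU_y = (0.75)·y/x.
Tangency: set MRS = p_x/p_y = 7/28 = 0.25.
So (0.75)·y/x = 0.25, i.e. y = (1/3)·x.
Substitute into the budget 7·x + 28·y = 196: (49/3)·x = 196, so x* = 12.
Then y* = (1/3)·12 = 4.

x* = 12, y* = 4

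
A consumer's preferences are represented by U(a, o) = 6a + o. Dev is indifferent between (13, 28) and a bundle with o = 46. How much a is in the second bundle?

U(13, 28) = 106.
Set U(a, 46) = 106 and solve.
6a + 46 = 106 ⇒ 6a = 60 ⇒ a = 10.
Check: U(10, 46) = 106.

a = 10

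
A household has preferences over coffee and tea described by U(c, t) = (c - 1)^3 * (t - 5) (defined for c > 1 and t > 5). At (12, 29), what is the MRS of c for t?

MU_c = 3·(c−1)^2·(t−5), MU_t = (c−1)^3.
MRS = (3/1)·(t−5)/(c−1).
At (12, 29): MRS = 72/11.
That is, one extra unit of c is worth 72/11 units of t at the margin.

MRS = 72/11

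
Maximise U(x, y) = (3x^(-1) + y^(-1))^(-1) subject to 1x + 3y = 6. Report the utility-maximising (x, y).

For CES with ρ = -1, MRS = (3/1)·(y/x)^2.
Tangency: set MRS = p_x/p_y = 1/3.
So (y/x)^2 = 1/9; taking the square root, y/x = 1/3, i.e. y = (1/3)·x.
Substitute into the budget 1·x + 3·y = 6: 2·x = 6, so x* = 3 and y* = (1/3)·3 = 1.

x* = 3, y* = 1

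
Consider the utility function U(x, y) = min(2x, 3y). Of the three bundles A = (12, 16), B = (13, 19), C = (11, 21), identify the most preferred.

Evaluate utility at each bundle:
U(A) = 24.
U(B) = 26.
U(C) = 22.
Highest utility is B, so B ≻ A ≻ C.

Bundle B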